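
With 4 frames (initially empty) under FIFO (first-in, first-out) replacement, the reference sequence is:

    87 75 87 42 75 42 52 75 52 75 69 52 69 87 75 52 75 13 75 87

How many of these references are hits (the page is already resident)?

12

87: miss, frames (87)
75: miss, frames (87 75)
87: hit
42: miss, frames (87 75 42)
75: hit
42: hit
52: miss, frames (87 75 42 52)
75: hit
52: hit
75: hit
69: miss, evict 87, frames (75 42 52 69)
52: hit
69: hit
87: miss, evict 75, frames (42 52 69 87)
75: miss, evict 42, frames (52 69 87 75)
52: hit
75: hit
13: miss, evict 52, frames (69 87 75 13)
75: hit
87: hit
Hits: 12.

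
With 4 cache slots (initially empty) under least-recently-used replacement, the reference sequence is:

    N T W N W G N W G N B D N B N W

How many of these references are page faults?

7

N → miss, frames (N)
T → miss, frames (N T)
W → miss, frames (N T W)
N → hit
W → hit
G → miss, frames (T N W G)
N → hit
W → hit
G → hit
N → hit
B → miss, evict T, frames (W G N B)
D → miss, evict W, frames (G N B D)
N → hit
B → hit
N → hit
W → miss, evict G, frames (D B N W)
Page faults: 7.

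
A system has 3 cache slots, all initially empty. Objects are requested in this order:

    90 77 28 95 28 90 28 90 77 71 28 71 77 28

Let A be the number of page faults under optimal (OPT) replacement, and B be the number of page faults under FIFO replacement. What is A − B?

Under OPT: F F F F . . . . F F . . . . → 6 faults.
Under FIFO: F F F F . F . . F F F . . . → 8 faults.
A − B = 6 − 8 = -2.

-2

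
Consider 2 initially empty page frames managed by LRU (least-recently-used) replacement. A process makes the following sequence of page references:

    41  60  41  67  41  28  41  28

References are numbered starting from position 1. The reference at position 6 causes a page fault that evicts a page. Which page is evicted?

67

pos 1: 41: fault, frames [41]
pos 2: 60: fault, frames [41, 60]
pos 3: 41: hit
pos 4: 67: fault, evict 60, frames [41, 67]
pos 5: 41: hit
pos 6: 28: fault, evict 67, frames [41, 28]
At position 6, page 67 is evicted.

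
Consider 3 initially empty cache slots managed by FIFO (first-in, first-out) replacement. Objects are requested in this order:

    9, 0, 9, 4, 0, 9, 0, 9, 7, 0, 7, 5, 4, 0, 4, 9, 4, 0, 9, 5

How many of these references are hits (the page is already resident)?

11

9 → fault, frames (9)
0 → fault, frames (9 0)
9 → hit
4 → fault, frames (9 0 4)
0 → hit
9 → hit
0 → hit
9 → hit
7 → fault, evict 9, frames (0 4 7)
0 → hit
7 → hit
5 → fault, evict 0, frames (4 7 5)
4 → hit
0 → fault, evict 4, frames (7 5 0)
4 → fault, evict 7, frames (5 0 4)
9 → fault, evict 5, frames (0 4 9)
4 → hit
0 → hit
9 → hit
5 → fault, evict 0, frames (4 9 5)
Hits: 11.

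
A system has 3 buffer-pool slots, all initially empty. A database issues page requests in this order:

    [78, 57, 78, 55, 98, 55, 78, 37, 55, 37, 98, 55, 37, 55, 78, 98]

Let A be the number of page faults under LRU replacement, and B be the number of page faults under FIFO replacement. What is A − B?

Under LRU: F F . F F . . F . . F . . . F F → 8 faults.
Under FIFO: F F . F F . F F F . F . . . F . → 9 faults.
A − B = 8 − 9 = -1.

-1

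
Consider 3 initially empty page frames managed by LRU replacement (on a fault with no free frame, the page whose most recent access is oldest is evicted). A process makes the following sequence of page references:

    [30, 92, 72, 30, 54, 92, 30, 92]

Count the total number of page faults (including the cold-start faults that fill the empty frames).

30 → miss, frames {30}
92 → miss, frames {30,92}
72 → miss, frames {30,92,72}
30 → hit
54 → miss, evict 92, frames {72,30,54}
92 → miss, evict 72, frames {30,54,92}
30 → hit
92 → hit
Page faults: 5.

5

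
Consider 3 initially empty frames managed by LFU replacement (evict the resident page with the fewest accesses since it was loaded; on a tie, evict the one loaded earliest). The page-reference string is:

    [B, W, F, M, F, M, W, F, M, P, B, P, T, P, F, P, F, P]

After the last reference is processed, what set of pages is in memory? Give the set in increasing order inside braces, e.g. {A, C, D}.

{F, M, P}

B: fault, frames [B]
W: fault, frames [B, W]
F: fault, frames [B, W, F]
M: fault, evict B, frames [W, F, M]
F: hit
M: hit
W: hit
F: hit
M: hit
P: fault, evict W, frames [F, M, P]
B: fault, evict P, frames [F, M, B]
P: fault, evict B, frames [F, M, P]
T: fault, evict P, frames [F, M, T]
P: fault, evict T, frames [F, M, P]
F: hit
P: hit
F: hit
P: hit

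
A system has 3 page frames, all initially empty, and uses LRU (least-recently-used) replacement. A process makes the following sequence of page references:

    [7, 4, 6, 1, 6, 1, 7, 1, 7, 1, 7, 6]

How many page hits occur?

7

7 → miss, frames {7}
4 → miss, frames {7,4}
6 → miss, frames {7,4,6}
1 → miss, evict 7, frames {4,6,1}
6 → hit
1 → hit
7 → miss, evict 4, frames {6,1,7}
1 → hit
7 → hit
1 → hit
7 → hit
6 → hit
Hits: 7.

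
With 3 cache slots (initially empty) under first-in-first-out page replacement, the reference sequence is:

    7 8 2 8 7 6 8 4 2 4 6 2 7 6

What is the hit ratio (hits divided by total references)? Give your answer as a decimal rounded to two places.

0.57

7 -> miss, frames [7]
8 -> miss, frames [7, 8]
2 -> miss, frames [7, 8, 2]
8 -> hit
7 -> hit
6 -> miss, evict 7, frames [8, 2, 6]
8 -> hit
4 -> miss, evict 8, frames [2, 6, 4]
2 -> hit
4 -> hit
6 -> hit
2 -> hit
7 -> miss, evict 2, frames [6, 4, 7]
6 -> hit
Hits: 8 of 14 references → 8/14 = 0.5714.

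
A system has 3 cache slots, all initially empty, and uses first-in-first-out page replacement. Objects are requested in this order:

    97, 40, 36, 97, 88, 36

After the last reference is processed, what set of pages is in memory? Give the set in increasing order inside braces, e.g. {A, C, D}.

97 -> fault, frames [97]
40 -> fault, frames [97, 40]
36 -> fault, frames [97, 40, 36]
97 -> hit
88 -> fault, evict 97, frames [40, 36, 88]
36 -> hit

{36, 40, 88}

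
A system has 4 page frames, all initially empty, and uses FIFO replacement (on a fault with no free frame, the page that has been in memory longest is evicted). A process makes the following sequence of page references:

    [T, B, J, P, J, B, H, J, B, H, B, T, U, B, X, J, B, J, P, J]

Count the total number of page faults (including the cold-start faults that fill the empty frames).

11

T: miss, frames [T]
B: miss, frames [T, B]
J: miss, frames [T, B, J]
P: miss, frames [T, B, J, P]
J: hit
B: hit
H: miss, evict T, frames [B, J, P, H]
J: hit
B: hit
H: hit
B: hit
T: miss, evict B, frames [J, P, H, T]
U: miss, evict J, frames [P, H, T, U]
B: miss, evict P, frames [H, T, U, B]
X: miss, evict H, frames [T, U, B, X]
J: miss, evict T, frames [U, B, X, J]
B: hit
J: hit
P: miss, evict U, frames [B, X, J, P]
J: hit
Page faults: 11.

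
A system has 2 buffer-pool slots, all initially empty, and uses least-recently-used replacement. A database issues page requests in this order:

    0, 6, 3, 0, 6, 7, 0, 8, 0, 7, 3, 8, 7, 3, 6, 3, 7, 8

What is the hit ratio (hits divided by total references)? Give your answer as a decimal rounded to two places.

0.11

0: miss, frames (0)
6: miss, frames (0 6)
3: miss, evict 0, frames (6 3)
0: miss, evict 6, frames (3 0)
6: miss, evict 3, frames (0 6)
7: miss, evict 0, frames (6 7)
0: miss, evict 6, frames (7 0)
8: miss, evict 7, frames (0 8)
0: hit
7: miss, evict 8, frames (0 7)
3: miss, evict 0, frames (7 3)
8: miss, evict 7, frames (3 8)
7: miss, evict 3, frames (8 7)
3: miss, evict 8, frames (7 3)
6: miss, evict 7, frames (3 6)
3: hit
7: miss, evict 6, frames (3 7)
8: miss, evict 3, frames (7 8)
Hits: 2 of 18 references → 2/18 = 0.1111.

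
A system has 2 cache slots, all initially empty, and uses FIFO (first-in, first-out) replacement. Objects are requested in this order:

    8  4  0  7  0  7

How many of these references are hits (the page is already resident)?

8 -> miss, frames [8]
4 -> miss, frames [8, 4]
0 -> miss, evict 8, frames [4, 0]
7 -> miss, evict 4, frames [0, 7]
0 -> hit
7 -> hit
Hits: 2.

2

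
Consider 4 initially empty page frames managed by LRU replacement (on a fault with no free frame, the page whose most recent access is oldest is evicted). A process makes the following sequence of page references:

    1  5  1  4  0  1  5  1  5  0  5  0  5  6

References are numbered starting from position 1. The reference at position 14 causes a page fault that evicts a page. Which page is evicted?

pos 1: 1 → miss, frames [1]
pos 2: 5 → miss, frames [1, 5]
pos 3: 1 → hit
pos 4: 4 → miss, frames [5, 1, 4]
pos 5: 0 → miss, frames [5, 1, 4, 0]
pos 6: 1 → hit
pos 7: 5 → hit
pos 8: 1 → hit
pos 9: 5 → hit
pos 10: 0 → hit
pos 11: 5 → hit
pos 12: 0 → hit
pos 13: 5 → hit
pos 14: 6 → miss, evict 4, frames [1, 0, 5, 6]
At position 14, page 4 is evicted.

4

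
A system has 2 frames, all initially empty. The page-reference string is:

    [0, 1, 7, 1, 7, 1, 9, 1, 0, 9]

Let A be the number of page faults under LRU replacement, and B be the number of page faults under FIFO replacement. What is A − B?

Under LRU: F F F . . . F . F F → 6 faults.
Under FIFO: F F F . . . F F F F → 7 faults.
A − B = 6 − 7 = -1.

-1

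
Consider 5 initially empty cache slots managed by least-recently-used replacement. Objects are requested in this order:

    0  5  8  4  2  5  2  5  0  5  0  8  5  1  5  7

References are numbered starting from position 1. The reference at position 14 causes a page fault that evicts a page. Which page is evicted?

4

pos 1: 0: fault, frames [0]
pos 2: 5: fault, frames [0, 5]
pos 3: 8: fault, frames [0, 5, 8]
pos 4: 4: fault, frames [0, 5, 8, 4]
pos 5: 2: fault, frames [0, 5, 8, 4, 2]
pos 6: 5: hit
pos 7: 2: hit
pos 8: 5: hit
pos 9: 0: hit
pos 10: 5: hit
pos 11: 0: hit
pos 12: 8: hit
pos 13: 5: hit
pos 14: 1: fault, evict 4, frames [2, 0, 8, 5, 1]
At position 14, page 4 is evicted.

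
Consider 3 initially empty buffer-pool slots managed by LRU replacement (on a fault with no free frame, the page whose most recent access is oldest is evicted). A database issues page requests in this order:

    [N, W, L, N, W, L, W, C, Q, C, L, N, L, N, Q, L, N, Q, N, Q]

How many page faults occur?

8

N -> miss, frames [N]
W -> miss, frames [N, W]
L -> miss, frames [N, W, L]
N -> hit
W -> hit
L -> hit
W -> hit
C -> miss, evict N, frames [L, W, C]
Q -> miss, evict L, frames [W, C, Q]
C -> hit
L -> miss, evict W, frames [Q, C, L]
N -> miss, evict Q, frames [C, L, N]
L -> hit
N -> hit
Q -> miss, evict C, frames [L, N, Q]
L -> hit
N -> hit
Q -> hit
N -> hit
Q -> hit
Page faults: 8.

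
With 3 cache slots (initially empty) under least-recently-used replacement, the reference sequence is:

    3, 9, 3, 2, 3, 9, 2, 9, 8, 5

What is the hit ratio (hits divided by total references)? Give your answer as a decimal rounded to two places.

3 -> miss, frames (3)
9 -> miss, frames (3 9)
3 -> hit
2 -> miss, frames (9 3 2)
3 -> hit
9 -> hit
2 -> hit
9 -> hit
8 -> miss, evict 3, frames (2 9 8)
5 -> miss, evict 2, frames (9 8 5)
Hits: 5 of 10 references → 5/10 = 0.5000.

0.50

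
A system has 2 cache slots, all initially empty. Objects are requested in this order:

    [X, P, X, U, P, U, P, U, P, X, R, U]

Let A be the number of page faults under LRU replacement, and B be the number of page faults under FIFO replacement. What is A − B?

1

Under LRU: F F . F F . . . . F F F → 7 faults.
Under FIFO: F F . F . . . . . F F F → 6 faults.
A − B = 7 − 6 = 1.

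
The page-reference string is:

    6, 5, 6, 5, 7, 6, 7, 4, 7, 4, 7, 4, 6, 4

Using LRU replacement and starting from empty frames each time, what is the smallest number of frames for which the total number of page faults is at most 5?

f=1: 14 faults
f=2: 6 faults
f=3: 4 faults
f=4: 4 faults
Smallest f with faults ≤ 5 is 3.

3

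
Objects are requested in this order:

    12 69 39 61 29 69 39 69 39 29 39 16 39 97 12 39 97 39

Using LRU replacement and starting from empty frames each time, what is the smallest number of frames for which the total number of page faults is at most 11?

f=1: 18 faults
f=2: 13 faults
f=3: 10 faults
f=4: 8 faults
f=5: 8 faults
f=6: 8 faults
f=7: 7 faults
Smallest f with faults ≤ 11 is 3.

3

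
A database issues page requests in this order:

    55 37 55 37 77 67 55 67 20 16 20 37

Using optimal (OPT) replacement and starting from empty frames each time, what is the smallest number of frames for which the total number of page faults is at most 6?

f=1: 12 faults
f=2: 7 faults
f=3: 6 faults
f=4: 6 faults
f=5: 6 faults
f=6: 6 faults
Smallest f with faults ≤ 6 is 3.

3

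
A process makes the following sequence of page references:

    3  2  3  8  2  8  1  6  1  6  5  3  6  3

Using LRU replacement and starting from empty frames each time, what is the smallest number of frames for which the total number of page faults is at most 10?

2

f=1: 14 faults
f=2: 9 faults
f=3: 7 faults
f=4: 7 faults
f=5: 7 faults
f=6: 6 faults
Smallest f with faults ≤ 10 is 2.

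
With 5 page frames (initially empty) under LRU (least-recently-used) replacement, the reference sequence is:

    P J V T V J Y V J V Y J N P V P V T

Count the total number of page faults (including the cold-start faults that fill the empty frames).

8

P → miss, frames {P}
J → miss, frames {P,J}
V → miss, frames {P,J,V}
T → miss, frames {P,J,V,T}
V → hit
J → hit
Y → miss, frames {P,T,V,J,Y}
V → hit
J → hit
V → hit
Y → hit
J → hit
N → miss, evict P, frames {T,V,Y,J,N}
P → miss, evict T, frames {V,Y,J,N,P}
V → hit
P → hit
V → hit
T → miss, evict Y, frames {J,N,P,V,T}
Page faults: 8.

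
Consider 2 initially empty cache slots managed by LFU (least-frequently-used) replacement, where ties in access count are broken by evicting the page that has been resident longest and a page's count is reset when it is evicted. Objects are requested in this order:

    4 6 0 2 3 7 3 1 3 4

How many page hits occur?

2

4 -> fault, frames (4)
6 -> fault, frames (4 6)
0 -> fault, evict 4, frames (6 0)
2 -> fault, evict 6, frames (0 2)
3 -> fault, evict 0, frames (2 3)
7 -> fault, evict 2, frames (3 7)
3 -> hit
1 -> fault, evict 7, frames (3 1)
3 -> hit
4 -> fault, evict 1, frames (3 4)
Hits: 2.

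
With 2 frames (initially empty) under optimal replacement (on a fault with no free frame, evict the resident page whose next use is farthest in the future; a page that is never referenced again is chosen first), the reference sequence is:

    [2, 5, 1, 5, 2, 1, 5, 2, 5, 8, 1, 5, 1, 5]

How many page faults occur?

7

2 -> miss, frames [2]
5 -> miss, frames [2, 5]
1 -> miss, evict 2, frames [5, 1]
5 -> hit
2 -> miss, evict 5, frames [1, 2]
1 -> hit
5 -> miss, evict 1, frames [2, 5]
2 -> hit
5 -> hit
8 -> miss, evict 2, frames [5, 8]
1 -> miss, evict 8, frames [5, 1]
5 -> hit
1 -> hit
5 -> hit
Page faults: 7.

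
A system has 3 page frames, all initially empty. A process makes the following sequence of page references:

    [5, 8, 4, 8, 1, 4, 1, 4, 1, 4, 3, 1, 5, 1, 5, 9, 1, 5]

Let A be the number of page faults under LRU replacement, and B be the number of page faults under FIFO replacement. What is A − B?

Under LRU: F F F . F . . . . . F . F . . F . . → 7 faults.
Under FIFO: F F F . F . . . . . F . F . . F F . → 8 faults.
A − B = 7 − 8 = -1.

-1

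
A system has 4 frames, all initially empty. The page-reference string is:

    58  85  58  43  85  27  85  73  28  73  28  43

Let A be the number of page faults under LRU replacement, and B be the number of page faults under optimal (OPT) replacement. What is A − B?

1

Under LRU: F F . F . F . F F . . F → 7 faults.
Under OPT: F F . F . F . F F . . . → 6 faults.
A − B = 7 − 6 = 1.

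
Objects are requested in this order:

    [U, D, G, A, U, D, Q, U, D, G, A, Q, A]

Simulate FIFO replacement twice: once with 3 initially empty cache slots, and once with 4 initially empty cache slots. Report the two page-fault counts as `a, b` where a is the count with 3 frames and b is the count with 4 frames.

3 frames: F F F F F F F . . F F . . → 9 faults.
4 frames: F F F F . . F F F F F F . → 10 faults.
10 > 9: adding a frame increased faults — Belady's anomaly.

9, 10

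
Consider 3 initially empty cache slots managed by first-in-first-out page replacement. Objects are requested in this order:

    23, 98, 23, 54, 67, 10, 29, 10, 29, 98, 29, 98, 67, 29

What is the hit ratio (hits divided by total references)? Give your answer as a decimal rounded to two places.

23 → miss, frames {23}
98 → miss, frames {23,98}
23 → hit
54 → miss, frames {23,98,54}
67 → miss, evict 23, frames {98,54,67}
10 → miss, evict 98, frames {54,67,10}
29 → miss, evict 54, frames {67,10,29}
10 → hit
29 → hit
98 → miss, evict 67, frames {10,29,98}
29 → hit
98 → hit
67 → miss, evict 10, frames {29,98,67}
29 → hit
Hits: 6 of 14 references → 6/14 = 0.4286.

0.43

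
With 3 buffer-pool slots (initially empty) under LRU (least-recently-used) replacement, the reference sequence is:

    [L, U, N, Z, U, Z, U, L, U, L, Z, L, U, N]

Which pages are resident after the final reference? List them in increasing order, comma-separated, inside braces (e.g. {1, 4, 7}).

L -> fault, frames (L)
U -> fault, frames (L U)
N -> fault, frames (L U N)
Z -> fault, evict L, frames (U N Z)
U -> hit
Z -> hit
U -> hit
L -> fault, evict N, frames (Z U L)
U -> hit
L -> hit
Z -> hit
L -> hit
U -> hit
N -> fault, evict Z, frames (L U N)

{L, N, U}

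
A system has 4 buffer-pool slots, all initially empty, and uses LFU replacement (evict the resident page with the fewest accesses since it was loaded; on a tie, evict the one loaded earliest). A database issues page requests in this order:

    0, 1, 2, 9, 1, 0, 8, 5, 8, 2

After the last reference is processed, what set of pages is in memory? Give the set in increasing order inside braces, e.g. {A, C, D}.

{0, 1, 2, 8}

0: miss, frames {0}
1: miss, frames {0,1}
2: miss, frames {0,1,2}
9: miss, frames {0,1,2,9}
1: hit
0: hit
8: miss, evict 2, frames {0,1,9,8}
5: miss, evict 9, frames {0,1,8,5}
8: hit
2: miss, evict 5, frames {0,1,8,2}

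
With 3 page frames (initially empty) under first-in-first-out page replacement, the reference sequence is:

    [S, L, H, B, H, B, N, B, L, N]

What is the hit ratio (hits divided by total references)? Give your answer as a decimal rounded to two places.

0.40

S → miss, frames [S]
L → miss, frames [S, L]
H → miss, frames [S, L, H]
B → miss, evict S, frames [L, H, B]
H → hit
B → hit
N → miss, evict L, frames [H, B, N]
B → hit
L → miss, evict H, frames [B, N, L]
N → hit
Hits: 4 of 10 references → 4/10 = 0.4000.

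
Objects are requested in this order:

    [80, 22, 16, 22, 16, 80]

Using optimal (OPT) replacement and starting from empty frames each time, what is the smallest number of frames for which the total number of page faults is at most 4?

2

f=1: 6 faults
f=2: 4 faults
f=3: 3 faults
Smallest f with faults ≤ 4 is 2.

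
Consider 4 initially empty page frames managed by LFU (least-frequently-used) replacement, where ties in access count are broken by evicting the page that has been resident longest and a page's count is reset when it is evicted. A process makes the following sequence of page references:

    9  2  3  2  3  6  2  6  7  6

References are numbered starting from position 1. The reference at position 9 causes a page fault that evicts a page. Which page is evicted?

pos 1: 9: miss, frames [9]
pos 2: 2: miss, frames [9, 2]
pos 3: 3: miss, frames [9, 2, 3]
pos 4: 2: hit
pos 5: 3: hit
pos 6: 6: miss, frames [9, 2, 3, 6]
pos 7: 2: hit
pos 8: 6: hit
pos 9: 7: miss, evict 9, frames [2, 3, 6, 7]
At position 9, page 9 is evicted.

9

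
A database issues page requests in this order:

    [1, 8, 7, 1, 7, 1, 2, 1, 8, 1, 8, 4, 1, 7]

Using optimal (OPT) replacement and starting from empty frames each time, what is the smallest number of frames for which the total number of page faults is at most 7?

2

f=1: 14 faults
f=2: 7 faults
f=3: 6 faults
f=4: 5 faults
f=5: 5 faults
Smallest f with faults ≤ 7 is 2.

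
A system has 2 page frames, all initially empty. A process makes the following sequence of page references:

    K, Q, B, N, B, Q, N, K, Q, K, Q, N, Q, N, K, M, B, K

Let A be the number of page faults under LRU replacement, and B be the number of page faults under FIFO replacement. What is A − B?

Under LRU: F F F F . F F F F . . F . . F F F F → 13 faults.
Under FIFO: F F F F . F . F . . . F F . F F F F → 12 faults.
A − B = 13 − 12 = 1.

1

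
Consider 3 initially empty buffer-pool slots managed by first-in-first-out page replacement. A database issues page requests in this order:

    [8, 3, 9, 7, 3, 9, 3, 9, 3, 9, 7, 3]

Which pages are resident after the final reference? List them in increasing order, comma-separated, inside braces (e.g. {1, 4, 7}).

{3, 7, 9}

8: miss, frames {8}
3: miss, frames {8,3}
9: miss, frames {8,3,9}
7: miss, evict 8, frames {3,9,7}
3: hit
9: hit
3: hit
9: hit
3: hit
9: hit
7: hit
3: hit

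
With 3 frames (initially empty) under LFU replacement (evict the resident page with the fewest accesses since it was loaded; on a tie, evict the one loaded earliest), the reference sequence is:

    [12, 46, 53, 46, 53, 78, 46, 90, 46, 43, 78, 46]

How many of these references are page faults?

7

12 -> miss, frames {12}
46 -> miss, frames {12,46}
53 -> miss, frames {12,46,53}
46 -> hit
53 -> hit
78 -> miss, evict 12, frames {46,53,78}
46 -> hit
90 -> miss, evict 78, frames {46,53,90}
46 -> hit
43 -> miss, evict 90, frames {46,53,43}
78 -> miss, evict 43, frames {46,53,78}
46 -> hit
Page faults: 7.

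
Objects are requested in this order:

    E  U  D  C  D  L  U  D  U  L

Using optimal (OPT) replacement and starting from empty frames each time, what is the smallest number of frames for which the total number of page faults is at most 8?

2

f=1: 10 faults
f=2: 7 faults
f=3: 5 faults
f=4: 5 faults
f=5: 5 faults
Smallest f with faults ≤ 8 is 2.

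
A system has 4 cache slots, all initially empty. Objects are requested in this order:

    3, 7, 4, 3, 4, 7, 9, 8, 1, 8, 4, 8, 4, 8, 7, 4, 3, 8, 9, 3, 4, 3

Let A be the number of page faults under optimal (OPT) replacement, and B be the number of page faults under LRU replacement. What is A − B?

-2

Under OPT: F F F . . . F F F . . . . . . . F . F . . . → 8 faults.
Under LRU: F F F . . . F F F . F . . . F . F . F . . . → 10 faults.
A − B = 8 − 10 = -2.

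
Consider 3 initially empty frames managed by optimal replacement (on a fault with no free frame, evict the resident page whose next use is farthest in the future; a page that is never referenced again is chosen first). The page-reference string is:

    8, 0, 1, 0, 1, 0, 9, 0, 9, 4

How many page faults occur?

5

8 -> fault, frames (8)
0 -> fault, frames (8 0)
1 -> fault, frames (8 0 1)
0 -> hit
1 -> hit
0 -> hit
9 -> fault, evict 1, frames (8 0 9)
0 -> hit
9 -> hit
4 -> fault, evict 9, frames (8 0 4)
Page faults: 5.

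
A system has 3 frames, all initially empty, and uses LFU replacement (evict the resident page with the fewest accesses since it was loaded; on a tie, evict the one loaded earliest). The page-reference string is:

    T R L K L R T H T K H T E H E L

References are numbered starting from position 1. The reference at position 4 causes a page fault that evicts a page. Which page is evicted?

T

pos 1: T -> miss, frames (T)
pos 2: R -> miss, frames (T R)
pos 3: L -> miss, frames (T R L)
pos 4: K -> miss, evict T, frames (R L K)
At position 4, page T is evicted.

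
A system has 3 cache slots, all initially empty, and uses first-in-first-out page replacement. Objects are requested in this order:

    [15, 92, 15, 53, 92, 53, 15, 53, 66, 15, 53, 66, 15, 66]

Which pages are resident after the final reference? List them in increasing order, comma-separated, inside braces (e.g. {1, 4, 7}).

15: fault, frames (15)
92: fault, frames (15 92)
15: hit
53: fault, frames (15 92 53)
92: hit
53: hit
15: hit
53: hit
66: fault, evict 15, frames (92 53 66)
15: fault, evict 92, frames (53 66 15)
53: hit
66: hit
15: hit
66: hit

{15, 53, 66}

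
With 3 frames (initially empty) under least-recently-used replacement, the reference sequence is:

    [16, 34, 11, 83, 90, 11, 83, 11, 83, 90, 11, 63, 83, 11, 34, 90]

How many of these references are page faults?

16: miss, frames (16)
34: miss, frames (16 34)
11: miss, frames (16 34 11)
83: miss, evict 16, frames (34 11 83)
90: miss, evict 34, frames (11 83 90)
11: hit
83: hit
11: hit
83: hit
90: hit
11: hit
63: miss, evict 83, frames (90 11 63)
83: miss, evict 90, frames (11 63 83)
11: hit
34: miss, evict 63, frames (83 11 34)
90: miss, evict 83, frames (11 34 90)
Page faults: 9.

9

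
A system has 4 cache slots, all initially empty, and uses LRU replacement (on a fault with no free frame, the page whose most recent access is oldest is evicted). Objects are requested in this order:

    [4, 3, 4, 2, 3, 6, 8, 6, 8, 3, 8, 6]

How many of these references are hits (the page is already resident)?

7

4 -> miss, frames [4]
3 -> miss, frames [4, 3]
4 -> hit
2 -> miss, frames [3, 4, 2]
3 -> hit
6 -> miss, frames [4, 2, 3, 6]
8 -> miss, evict 4, frames [2, 3, 6, 8]
6 -> hit
8 -> hit
3 -> hit
8 -> hit
6 -> hit
Hits: 7.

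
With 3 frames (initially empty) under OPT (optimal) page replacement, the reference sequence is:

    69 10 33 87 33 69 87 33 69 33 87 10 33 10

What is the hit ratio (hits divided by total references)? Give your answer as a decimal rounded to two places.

0.64

69 → fault, frames (69)
10 → fault, frames (69 10)
33 → fault, frames (69 10 33)
87 → fault, evict 10, frames (69 33 87)
33 → hit
69 → hit
87 → hit
33 → hit
69 → hit
33 → hit
87 → hit
10 → fault, evict 87, frames (69 33 10)
33 → hit
10 → hit
Hits: 9 of 14 references → 9/14 = 0.6429.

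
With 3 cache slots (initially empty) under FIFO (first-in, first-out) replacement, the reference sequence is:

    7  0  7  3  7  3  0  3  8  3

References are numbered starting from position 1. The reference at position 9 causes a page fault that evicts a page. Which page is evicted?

pos 1: 7 -> fault, frames (7)
pos 2: 0 -> fault, frames (7 0)
pos 3: 7 -> hit
pos 4: 3 -> fault, frames (7 0 3)
pos 5: 7 -> hit
pos 6: 3 -> hit
pos 7: 0 -> hit
pos 8: 3 -> hit
pos 9: 8 -> fault, evict 7, frames (0 3 8)
At position 9, page 7 is evicted.

7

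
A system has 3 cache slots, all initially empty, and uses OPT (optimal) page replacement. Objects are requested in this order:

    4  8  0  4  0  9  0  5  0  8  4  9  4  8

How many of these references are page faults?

7

4 -> miss, frames [4]
8 -> miss, frames [4, 8]
0 -> miss, frames [4, 8, 0]
4 -> hit
0 -> hit
9 -> miss, evict 4, frames [8, 0, 9]
0 -> hit
5 -> miss, evict 9, frames [8, 0, 5]
0 -> hit
8 -> hit
4 -> miss, evict 5, frames [8, 0, 4]
9 -> miss, evict 0, frames [8, 4, 9]
4 -> hit
8 -> hit
Page faults: 7.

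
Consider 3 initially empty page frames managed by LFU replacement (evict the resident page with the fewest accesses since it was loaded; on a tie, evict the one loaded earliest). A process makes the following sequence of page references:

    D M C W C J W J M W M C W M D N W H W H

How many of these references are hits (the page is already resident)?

10

D → fault, frames [D]
M → fault, frames [D, M]
C → fault, frames [D, M, C]
W → fault, evict D, frames [M, C, W]
C → hit
J → fault, evict M, frames [C, W, J]
W → hit
J → hit
M → fault, evict C, frames [W, J, M]
W → hit
M → hit
C → fault, evict J, frames [W, M, C]
W → hit
M → hit
D → fault, evict C, frames [W, M, D]
N → fault, evict D, frames [W, M, N]
W → hit
H → fault, evict N, frames [W, M, H]
W → hit
H → hit
Hits: 10.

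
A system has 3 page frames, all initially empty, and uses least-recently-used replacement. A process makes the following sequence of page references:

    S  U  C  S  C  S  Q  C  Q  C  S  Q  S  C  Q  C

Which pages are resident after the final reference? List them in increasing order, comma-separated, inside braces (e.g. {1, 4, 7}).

{C, Q, S}

S -> fault, frames [S]
U -> fault, frames [S, U]
C -> fault, frames [S, U, C]
S -> hit
C -> hit
S -> hit
Q -> fault, evict U, frames [C, S, Q]
C -> hit
Q -> hit
C -> hit
S -> hit
Q -> hit
S -> hit
C -> hit
Q -> hit
C -> hit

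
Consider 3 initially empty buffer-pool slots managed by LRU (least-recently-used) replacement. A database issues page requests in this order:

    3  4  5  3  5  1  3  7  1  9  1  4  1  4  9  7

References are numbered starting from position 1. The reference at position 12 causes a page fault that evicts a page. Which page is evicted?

pos 1: 3 → miss, frames [3]
pos 2: 4 → miss, frames [3, 4]
pos 3: 5 → miss, frames [3, 4, 5]
pos 4: 3 → hit
pos 5: 5 → hit
pos 6: 1 → miss, evict 4, frames [3, 5, 1]
pos 7: 3 → hit
pos 8: 7 → miss, evict 5, frames [1, 3, 7]
pos 9: 1 → hit
pos 10: 9 → miss, evict 3, frames [7, 1, 9]
pos 11: 1 → hit
pos 12: 4 → miss, evict 7, frames [9, 1, 4]
At position 12, page 7 is evicted.

7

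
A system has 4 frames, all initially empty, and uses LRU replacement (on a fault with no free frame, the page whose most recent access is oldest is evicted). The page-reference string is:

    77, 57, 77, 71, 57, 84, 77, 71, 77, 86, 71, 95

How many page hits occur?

6

77 -> miss, frames [77]
57 -> miss, frames [77, 57]
77 -> hit
71 -> miss, frames [57, 77, 71]
57 -> hit
84 -> miss, frames [77, 71, 57, 84]
77 -> hit
71 -> hit
77 -> hit
86 -> miss, evict 57, frames [84, 71, 77, 86]
71 -> hit
95 -> miss, evict 84, frames [77, 86, 71, 95]
Hits: 6.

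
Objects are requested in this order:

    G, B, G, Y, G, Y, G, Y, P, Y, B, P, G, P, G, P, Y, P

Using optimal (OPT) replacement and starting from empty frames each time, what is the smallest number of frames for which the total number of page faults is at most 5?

f=1: 18 faults
f=2: 7 faults
f=3: 5 faults
f=4: 4 faults
Smallest f with faults ≤ 5 is 3.

3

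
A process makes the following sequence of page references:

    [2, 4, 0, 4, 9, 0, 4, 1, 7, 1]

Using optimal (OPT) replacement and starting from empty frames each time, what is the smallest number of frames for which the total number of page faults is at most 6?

f=1: 10 faults
f=2: 7 faults
f=3: 6 faults
f=4: 6 faults
f=5: 6 faults
f=6: 6 faults
Smallest f with faults ≤ 6 is 3.

3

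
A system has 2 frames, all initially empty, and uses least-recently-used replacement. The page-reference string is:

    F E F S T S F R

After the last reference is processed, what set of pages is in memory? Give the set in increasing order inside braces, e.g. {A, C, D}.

F: miss, frames (F)
E: miss, frames (F E)
F: hit
S: miss, evict E, frames (F S)
T: miss, evict F, frames (S T)
S: hit
F: miss, evict T, frames (S F)
R: miss, evict S, frames (F R)

{F, R}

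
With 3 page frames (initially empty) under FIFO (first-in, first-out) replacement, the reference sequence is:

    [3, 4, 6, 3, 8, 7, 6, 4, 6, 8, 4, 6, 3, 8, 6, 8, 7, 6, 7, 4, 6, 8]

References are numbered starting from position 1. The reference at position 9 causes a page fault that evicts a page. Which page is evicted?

pos 1: 3: miss, frames [3]
pos 2: 4: miss, frames [3, 4]
pos 3: 6: miss, frames [3, 4, 6]
pos 4: 3: hit
pos 5: 8: miss, evict 3, frames [4, 6, 8]
pos 6: 7: miss, evict 4, frames [6, 8, 7]
pos 7: 6: hit
pos 8: 4: miss, evict 6, frames [8, 7, 4]
pos 9: 6: miss, evict 8, frames [7, 4, 6]
At position 9, page 8 is evicted.

8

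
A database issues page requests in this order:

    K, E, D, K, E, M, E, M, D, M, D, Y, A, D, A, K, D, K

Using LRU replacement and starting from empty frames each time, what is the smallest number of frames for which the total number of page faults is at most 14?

2

f=1: 18 faults
f=2: 12 faults
f=3: 8 faults
f=4: 7 faults
f=5: 7 faults
f=6: 6 faults
Smallest f with faults ≤ 14 is 2.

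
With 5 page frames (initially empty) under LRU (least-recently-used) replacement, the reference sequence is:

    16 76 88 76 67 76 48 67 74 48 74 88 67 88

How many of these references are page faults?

16: miss, frames {16}
76: miss, frames {16,76}
88: miss, frames {16,76,88}
76: hit
67: miss, frames {16,88,76,67}
76: hit
48: miss, frames {16,88,67,76,48}
67: hit
74: miss, evict 16, frames {88,76,48,67,74}
48: hit
74: hit
88: hit
67: hit
88: hit
Page faults: 6.

6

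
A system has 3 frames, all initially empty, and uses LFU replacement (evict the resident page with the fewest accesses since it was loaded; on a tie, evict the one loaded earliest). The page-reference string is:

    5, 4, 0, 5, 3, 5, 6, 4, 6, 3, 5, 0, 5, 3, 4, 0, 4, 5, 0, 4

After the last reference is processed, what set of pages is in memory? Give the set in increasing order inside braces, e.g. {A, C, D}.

5 -> fault, frames {5}
4 -> fault, frames {5,4}
0 -> fault, frames {5,4,0}
5 -> hit
3 -> fault, evict 4, frames {5,0,3}
5 -> hit
6 -> fault, evict 0, frames {5,3,6}
4 -> fault, evict 3, frames {5,6,4}
6 -> hit
3 -> fault, evict 4, frames {5,6,3}
5 -> hit
0 -> fault, evict 3, frames {5,6,0}
5 -> hit
3 -> fault, evict 0, frames {5,6,3}
4 -> fault, evict 3, frames {5,6,4}
0 -> fault, evict 4, frames {5,6,0}
4 -> fault, evict 0, frames {5,6,4}
5 -> hit
0 -> fault, evict 4, frames {5,6,0}
4 -> fault, evict 0, frames {5,6,4}

{4, 5, 6}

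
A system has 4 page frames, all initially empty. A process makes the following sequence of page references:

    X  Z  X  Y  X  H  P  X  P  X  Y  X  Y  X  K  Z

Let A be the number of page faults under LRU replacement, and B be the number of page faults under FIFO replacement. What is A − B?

-1

Under LRU: F F . F . F F . . . . . . . F F → 7 faults.
Under FIFO: F F . F . F F F . . . . . . F F → 8 faults.
A − B = 7 − 8 = -1.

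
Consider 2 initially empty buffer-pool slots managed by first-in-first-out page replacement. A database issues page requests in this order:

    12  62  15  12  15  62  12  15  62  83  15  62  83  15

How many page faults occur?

9

12 → fault, frames {12}
62 → fault, frames {12,62}
15 → fault, evict 12, frames {62,15}
12 → fault, evict 62, frames {15,12}
15 → hit
62 → fault, evict 15, frames {12,62}
12 → hit
15 → fault, evict 12, frames {62,15}
62 → hit
83 → fault, evict 62, frames {15,83}
15 → hit
62 → fault, evict 15, frames {83,62}
83 → hit
15 → fault, evict 83, frames {62,15}
Page faults: 9.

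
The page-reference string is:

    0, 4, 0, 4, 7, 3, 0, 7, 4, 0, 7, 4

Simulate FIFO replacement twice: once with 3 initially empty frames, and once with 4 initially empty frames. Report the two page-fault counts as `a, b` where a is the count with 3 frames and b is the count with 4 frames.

7, 4

3 frames: F F . . F F F . F . F . → 7 faults.
4 frames: F F . . F F . . . . . . → 4 faults.
4 < 7: adding a frame reduced faults, as is typical.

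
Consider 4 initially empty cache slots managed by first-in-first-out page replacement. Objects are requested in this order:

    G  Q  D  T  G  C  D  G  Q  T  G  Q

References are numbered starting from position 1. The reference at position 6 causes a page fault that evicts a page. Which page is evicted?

G

pos 1: G -> miss, frames (G)
pos 2: Q -> miss, frames (G Q)
pos 3: D -> miss, frames (G Q D)
pos 4: T -> miss, frames (G Q D T)
pos 5: G -> hit
pos 6: C -> miss, evict G, frames (Q D T C)
At position 6, page G is evicted.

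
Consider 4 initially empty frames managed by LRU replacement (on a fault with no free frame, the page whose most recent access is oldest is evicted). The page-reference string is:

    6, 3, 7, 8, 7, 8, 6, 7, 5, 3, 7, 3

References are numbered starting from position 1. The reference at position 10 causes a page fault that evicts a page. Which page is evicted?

8

pos 1: 6 -> miss, frames [6]
pos 2: 3 -> miss, frames [6, 3]
pos 3: 7 -> miss, frames [6, 3, 7]
pos 4: 8 -> miss, frames [6, 3, 7, 8]
pos 5: 7 -> hit
pos 6: 8 -> hit
pos 7: 6 -> hit
pos 8: 7 -> hit
pos 9: 5 -> miss, evict 3, frames [8, 6, 7, 5]
pos 10: 3 -> miss, evict 8, frames [6, 7, 5, 3]
At position 10, page 8 is evicted.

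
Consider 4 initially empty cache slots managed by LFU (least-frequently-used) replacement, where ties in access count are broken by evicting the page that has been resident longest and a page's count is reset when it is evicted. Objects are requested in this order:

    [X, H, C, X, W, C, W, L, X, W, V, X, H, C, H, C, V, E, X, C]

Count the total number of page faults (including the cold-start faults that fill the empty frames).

X -> miss, frames {X}
H -> miss, frames {X,H}
C -> miss, frames {X,H,C}
X -> hit
W -> miss, frames {X,H,C,W}
C -> hit
W -> hit
L -> miss, evict H, frames {X,C,W,L}
X -> hit
W -> hit
V -> miss, evict L, frames {X,C,W,V}
X -> hit
H -> miss, evict V, frames {X,C,W,H}
C -> hit
H -> hit
C -> hit
V -> miss, evict H, frames {X,C,W,V}
E -> miss, evict V, frames {X,C,W,E}
X -> hit
C -> hit
Page faults: 9.

9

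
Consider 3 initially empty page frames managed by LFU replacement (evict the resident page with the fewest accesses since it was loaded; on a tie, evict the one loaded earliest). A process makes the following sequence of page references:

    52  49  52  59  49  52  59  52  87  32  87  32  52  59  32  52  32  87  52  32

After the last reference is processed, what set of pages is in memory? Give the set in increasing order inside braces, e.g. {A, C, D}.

52: miss, frames [52]
49: miss, frames [52, 49]
52: hit
59: miss, frames [52, 49, 59]
49: hit
52: hit
59: hit
52: hit
87: miss, evict 49, frames [52, 59, 87]
32: miss, evict 87, frames [52, 59, 32]
87: miss, evict 32, frames [52, 59, 87]
32: miss, evict 87, frames [52, 59, 32]
52: hit
59: hit
32: hit
52: hit
32: hit
87: miss, evict 59, frames [52, 32, 87]
52: hit
32: hit

{32, 52, 87}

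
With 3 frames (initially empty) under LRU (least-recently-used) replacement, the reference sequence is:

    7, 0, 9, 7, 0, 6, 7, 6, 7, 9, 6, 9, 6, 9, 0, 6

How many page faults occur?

6

7 → miss, frames (7)
0 → miss, frames (7 0)
9 → miss, frames (7 0 9)
7 → hit
0 → hit
6 → miss, evict 9, frames (7 0 6)
7 → hit
6 → hit
7 → hit
9 → miss, evict 0, frames (6 7 9)
6 → hit
9 → hit
6 → hit
9 → hit
0 → miss, evict 7, frames (6 9 0)
6 → hit
Page faults: 6.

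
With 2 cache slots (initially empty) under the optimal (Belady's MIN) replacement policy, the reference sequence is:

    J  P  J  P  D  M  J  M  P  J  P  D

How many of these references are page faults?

J → miss, frames (J)
P → miss, frames (J P)
J → hit
P → hit
D → miss, evict P, frames (J D)
M → miss, evict D, frames (J M)
J → hit
M → hit
P → miss, evict M, frames (J P)
J → hit
P → hit
D → miss, evict P, frames (J D)
Page faults: 6.

6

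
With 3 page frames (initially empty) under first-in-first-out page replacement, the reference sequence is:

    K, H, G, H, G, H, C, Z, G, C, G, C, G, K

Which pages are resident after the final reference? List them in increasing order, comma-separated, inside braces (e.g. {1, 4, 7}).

{C, K, Z}

K → miss, frames [K]
H → miss, frames [K, H]
G → miss, frames [K, H, G]
H → hit
G → hit
H → hit
C → miss, evict K, frames [H, G, C]
Z → miss, evict H, frames [G, C, Z]
G → hit
C → hit
G → hit
C → hit
G → hit
K → miss, evict G, frames [C, Z, K]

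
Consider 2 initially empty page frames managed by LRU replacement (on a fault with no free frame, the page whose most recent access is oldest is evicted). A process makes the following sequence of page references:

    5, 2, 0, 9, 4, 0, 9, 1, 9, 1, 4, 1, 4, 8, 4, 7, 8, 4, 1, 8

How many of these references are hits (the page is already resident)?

5 → miss, frames (5)
2 → miss, frames (5 2)
0 → miss, evict 5, frames (2 0)
9 → miss, evict 2, frames (0 9)
4 → miss, evict 0, frames (9 4)
0 → miss, evict 9, frames (4 0)
9 → miss, evict 4, frames (0 9)
1 → miss, evict 0, frames (9 1)
9 → hit
1 → hit
4 → miss, evict 9, frames (1 4)
1 → hit
4 → hit
8 → miss, evict 1, frames (4 8)
4 → hit
7 → miss, evict 8, frames (4 7)
8 → miss, evict 4, frames (7 8)
4 → miss, evict 7, frames (8 4)
1 → miss, evict 8, frames (4 1)
8 → miss, evict 4, frames (1 8)
Hits: 5.

5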